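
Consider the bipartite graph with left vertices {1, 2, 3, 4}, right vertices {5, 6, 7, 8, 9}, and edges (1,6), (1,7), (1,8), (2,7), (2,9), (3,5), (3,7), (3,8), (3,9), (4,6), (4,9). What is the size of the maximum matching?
4 (matching: (1,8), (2,9), (3,7), (4,6); upper bound min(|L|,|R|) = min(4,5) = 4)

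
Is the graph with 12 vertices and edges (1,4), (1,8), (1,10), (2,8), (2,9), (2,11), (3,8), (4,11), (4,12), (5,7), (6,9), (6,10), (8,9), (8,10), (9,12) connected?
No, it has 2 components: {1, 2, 3, 4, 6, 8, 9, 10, 11, 12}, {5, 7}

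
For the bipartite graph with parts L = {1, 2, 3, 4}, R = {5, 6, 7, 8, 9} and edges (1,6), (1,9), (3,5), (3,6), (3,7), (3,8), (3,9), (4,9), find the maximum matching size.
3 (matching: (1,6), (3,8), (4,9); upper bound min(|L|,|R|) = min(4,5) = 4)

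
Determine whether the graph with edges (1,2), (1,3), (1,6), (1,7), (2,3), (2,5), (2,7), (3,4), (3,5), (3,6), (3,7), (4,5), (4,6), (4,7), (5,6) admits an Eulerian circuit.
Yes (the graph is connected and all 7 vertices have even degree)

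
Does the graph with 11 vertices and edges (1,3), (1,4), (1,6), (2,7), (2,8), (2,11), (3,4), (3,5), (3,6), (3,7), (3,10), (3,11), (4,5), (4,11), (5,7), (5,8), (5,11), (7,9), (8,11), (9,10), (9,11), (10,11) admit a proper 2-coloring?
No (odd cycle of length 3: 3 -> 1 -> 6 -> 3)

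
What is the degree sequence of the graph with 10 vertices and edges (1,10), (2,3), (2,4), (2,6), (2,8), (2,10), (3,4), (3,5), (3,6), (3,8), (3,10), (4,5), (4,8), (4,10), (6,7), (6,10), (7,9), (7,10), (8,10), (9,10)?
[8, 6, 5, 5, 4, 4, 3, 2, 2, 1] (degrees: deg(1)=1, deg(2)=5, deg(3)=6, deg(4)=5, deg(5)=2, deg(6)=4, deg(7)=3, deg(8)=4, deg(9)=2, deg(10)=8)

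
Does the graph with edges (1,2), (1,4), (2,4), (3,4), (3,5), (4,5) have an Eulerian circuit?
Yes (the graph is connected and all 5 vertices have even degree)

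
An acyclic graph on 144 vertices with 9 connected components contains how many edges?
135 (Each of the 9 component trees on V_i vertices has V_i - 1 edges; summing gives V - C = 144 - 9 = 135)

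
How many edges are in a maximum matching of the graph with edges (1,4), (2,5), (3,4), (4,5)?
2 (matching: (2,5), (3,4); upper bound floor(n/2) = floor(5/2) = 2)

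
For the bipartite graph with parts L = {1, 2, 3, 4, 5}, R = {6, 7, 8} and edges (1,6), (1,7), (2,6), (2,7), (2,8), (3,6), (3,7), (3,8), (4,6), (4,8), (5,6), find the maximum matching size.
3 (matching: (1,7), (2,8), (3,6); upper bound min(|L|,|R|) = min(5,3) = 3)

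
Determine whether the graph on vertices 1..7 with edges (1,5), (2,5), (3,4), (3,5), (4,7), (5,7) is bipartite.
Yes. Partition: {1, 2, 3, 6, 7}, {4, 5}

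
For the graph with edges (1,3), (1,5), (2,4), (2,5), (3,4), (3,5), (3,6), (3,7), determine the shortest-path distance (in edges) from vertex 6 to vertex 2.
3 (path: 6 -> 3 -> 5 -> 2, 3 edges)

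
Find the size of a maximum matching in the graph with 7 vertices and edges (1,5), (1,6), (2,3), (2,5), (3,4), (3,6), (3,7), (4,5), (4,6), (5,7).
3 (matching: (2,3), (4,6), (5,7); upper bound floor(n/2) = floor(7/2) = 3)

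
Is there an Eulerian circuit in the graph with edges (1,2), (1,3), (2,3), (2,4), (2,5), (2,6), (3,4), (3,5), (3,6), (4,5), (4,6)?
No (4 vertices have odd degree: {2, 3, 5, 6}; Eulerian circuit requires 0)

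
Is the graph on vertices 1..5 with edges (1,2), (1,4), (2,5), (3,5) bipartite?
Yes. Partition: {1, 5}, {2, 3, 4}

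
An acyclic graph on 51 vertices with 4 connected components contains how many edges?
47 (Each of the 4 component trees on V_i vertices has V_i - 1 edges; summing gives V - C = 51 - 4 = 47)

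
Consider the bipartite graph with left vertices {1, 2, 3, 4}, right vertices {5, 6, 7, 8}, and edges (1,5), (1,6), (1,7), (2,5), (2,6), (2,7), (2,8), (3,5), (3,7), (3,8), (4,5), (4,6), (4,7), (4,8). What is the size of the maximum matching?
4 (matching: (1,7), (2,8), (3,5), (4,6); upper bound min(|L|,|R|) = min(4,4) = 4)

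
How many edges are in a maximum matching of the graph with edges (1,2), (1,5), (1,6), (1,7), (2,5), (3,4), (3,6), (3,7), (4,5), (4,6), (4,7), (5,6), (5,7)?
3 (matching: (1,6), (2,5), (3,7); upper bound floor(n/2) = floor(7/2) = 3)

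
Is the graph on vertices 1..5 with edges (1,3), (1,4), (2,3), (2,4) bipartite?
Yes. Partition: {1, 2, 5}, {3, 4}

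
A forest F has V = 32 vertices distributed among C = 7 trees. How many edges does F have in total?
25 (Each of the 7 component trees on V_i vertices has V_i - 1 edges; summing gives V - C = 32 - 7 = 25)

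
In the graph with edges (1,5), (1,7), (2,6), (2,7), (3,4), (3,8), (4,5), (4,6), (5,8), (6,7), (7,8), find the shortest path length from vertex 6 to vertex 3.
2 (path: 6 -> 4 -> 3, 2 edges)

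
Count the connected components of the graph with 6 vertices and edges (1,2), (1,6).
4 (components: {1, 2, 6}, {3}, {4}, {5})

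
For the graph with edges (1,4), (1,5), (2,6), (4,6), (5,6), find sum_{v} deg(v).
10 (handshake: sum of degrees = 2|E| = 2 x 5 = 10)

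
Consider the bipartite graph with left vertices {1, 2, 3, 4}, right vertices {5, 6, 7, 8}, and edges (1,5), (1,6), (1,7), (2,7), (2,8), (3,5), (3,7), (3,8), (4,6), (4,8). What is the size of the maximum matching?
4 (matching: (1,7), (2,8), (3,5), (4,6); upper bound min(|L|,|R|) = min(4,4) = 4)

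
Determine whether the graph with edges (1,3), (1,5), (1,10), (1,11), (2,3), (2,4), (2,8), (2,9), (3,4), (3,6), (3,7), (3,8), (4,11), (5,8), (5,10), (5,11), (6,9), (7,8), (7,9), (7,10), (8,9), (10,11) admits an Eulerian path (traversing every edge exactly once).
Yes (the graph is connected and exactly 2 vertices have odd degree: {4, 8}; any Eulerian path must start and end at those)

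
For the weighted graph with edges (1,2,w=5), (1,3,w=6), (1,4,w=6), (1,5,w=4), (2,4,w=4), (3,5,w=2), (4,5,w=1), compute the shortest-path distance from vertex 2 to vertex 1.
5 (path: 2 -> 1; weights 5 = 5)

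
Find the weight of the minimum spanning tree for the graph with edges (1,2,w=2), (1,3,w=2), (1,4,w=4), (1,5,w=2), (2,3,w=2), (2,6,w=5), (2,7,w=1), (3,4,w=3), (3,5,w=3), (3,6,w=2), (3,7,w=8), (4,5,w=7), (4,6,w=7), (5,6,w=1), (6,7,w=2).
11 (MST edges: (1,2,w=2), (1,3,w=2), (1,5,w=2), (2,7,w=1), (3,4,w=3), (5,6,w=1); sum of weights 2 + 2 + 2 + 1 + 3 + 1 = 11)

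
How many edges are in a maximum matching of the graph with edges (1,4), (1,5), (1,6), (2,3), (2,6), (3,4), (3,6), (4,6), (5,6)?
3 (matching: (1,4), (2,3), (5,6); upper bound floor(n/2) = floor(6/2) = 3)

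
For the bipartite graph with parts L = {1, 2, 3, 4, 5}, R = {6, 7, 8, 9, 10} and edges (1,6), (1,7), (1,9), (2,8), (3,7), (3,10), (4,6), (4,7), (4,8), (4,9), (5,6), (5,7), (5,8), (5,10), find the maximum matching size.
5 (matching: (1,9), (2,8), (3,10), (4,7), (5,6); upper bound min(|L|,|R|) = min(5,5) = 5)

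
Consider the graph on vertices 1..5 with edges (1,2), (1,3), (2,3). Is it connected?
No, it has 3 components: {1, 2, 3}, {4}, {5}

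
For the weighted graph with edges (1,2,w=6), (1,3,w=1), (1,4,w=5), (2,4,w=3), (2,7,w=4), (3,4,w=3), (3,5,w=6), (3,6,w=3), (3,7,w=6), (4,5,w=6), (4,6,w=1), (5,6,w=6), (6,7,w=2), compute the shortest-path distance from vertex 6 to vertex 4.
1 (path: 6 -> 4; weights 1 = 1)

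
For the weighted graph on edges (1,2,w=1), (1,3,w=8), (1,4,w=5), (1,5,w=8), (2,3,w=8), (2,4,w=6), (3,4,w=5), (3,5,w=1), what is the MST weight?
12 (MST edges: (1,2,w=1), (1,4,w=5), (3,4,w=5), (3,5,w=1); sum of weights 1 + 5 + 5 + 1 = 12)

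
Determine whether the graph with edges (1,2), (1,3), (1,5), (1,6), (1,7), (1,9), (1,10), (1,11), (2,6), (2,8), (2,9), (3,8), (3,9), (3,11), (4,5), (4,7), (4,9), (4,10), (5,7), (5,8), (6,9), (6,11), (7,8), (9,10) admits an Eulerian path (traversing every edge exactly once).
Yes (the graph is connected and exactly 2 vertices have odd degree: {10, 11}; any Eulerian path must start and end at those)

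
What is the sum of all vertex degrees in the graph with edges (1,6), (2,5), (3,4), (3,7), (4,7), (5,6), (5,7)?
14 (handshake: sum of degrees = 2|E| = 2 x 7 = 14)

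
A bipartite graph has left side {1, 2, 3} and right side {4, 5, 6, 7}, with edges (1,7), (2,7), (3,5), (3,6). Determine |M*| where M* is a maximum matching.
2 (matching: (1,7), (3,6); upper bound min(|L|,|R|) = min(3,4) = 3)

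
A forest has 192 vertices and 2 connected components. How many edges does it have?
190 (Each of the 2 component trees on V_i vertices has V_i - 1 edges; summing gives V - C = 192 - 2 = 190)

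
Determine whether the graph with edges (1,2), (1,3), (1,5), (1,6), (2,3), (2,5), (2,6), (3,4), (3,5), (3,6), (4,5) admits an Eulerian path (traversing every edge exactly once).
Yes (the graph is connected and exactly 2 vertices have odd degree: {3, 6}; any Eulerian path must start and end at those)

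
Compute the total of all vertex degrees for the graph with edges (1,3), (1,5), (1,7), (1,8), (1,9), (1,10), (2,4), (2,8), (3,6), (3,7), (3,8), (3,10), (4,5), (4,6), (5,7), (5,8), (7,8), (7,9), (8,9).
38 (handshake: sum of degrees = 2|E| = 2 x 19 = 38)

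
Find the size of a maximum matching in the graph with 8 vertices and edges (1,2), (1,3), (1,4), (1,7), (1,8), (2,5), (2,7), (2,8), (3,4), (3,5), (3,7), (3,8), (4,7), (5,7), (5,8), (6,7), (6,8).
4 (matching: (1,7), (2,5), (3,4), (6,8); upper bound floor(n/2) = floor(8/2) = 4)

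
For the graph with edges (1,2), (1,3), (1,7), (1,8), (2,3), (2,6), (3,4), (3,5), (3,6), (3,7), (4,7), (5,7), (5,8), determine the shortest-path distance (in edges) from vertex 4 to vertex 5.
2 (path: 4 -> 3 -> 5, 2 edges)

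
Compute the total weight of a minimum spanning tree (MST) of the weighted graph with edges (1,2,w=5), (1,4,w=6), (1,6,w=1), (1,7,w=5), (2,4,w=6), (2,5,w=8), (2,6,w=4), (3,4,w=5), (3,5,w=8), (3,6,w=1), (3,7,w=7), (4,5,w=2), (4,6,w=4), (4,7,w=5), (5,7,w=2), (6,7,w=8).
14 (MST edges: (1,6,w=1), (2,6,w=4), (3,6,w=1), (4,5,w=2), (4,6,w=4), (5,7,w=2); sum of weights 1 + 4 + 1 + 2 + 4 + 2 = 14)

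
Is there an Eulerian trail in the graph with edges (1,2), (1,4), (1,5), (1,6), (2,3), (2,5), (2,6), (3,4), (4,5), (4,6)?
Yes (the graph is connected and exactly 2 vertices have odd degree: {5, 6}; any Eulerian path must start and end at those)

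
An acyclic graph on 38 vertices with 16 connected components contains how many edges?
22 (Each of the 16 component trees on V_i vertices has V_i - 1 edges; summing gives V - C = 38 - 16 = 22)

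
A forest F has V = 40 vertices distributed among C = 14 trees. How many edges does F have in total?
26 (Each of the 14 component trees on V_i vertices has V_i - 1 edges; summing gives V - C = 40 - 14 = 26)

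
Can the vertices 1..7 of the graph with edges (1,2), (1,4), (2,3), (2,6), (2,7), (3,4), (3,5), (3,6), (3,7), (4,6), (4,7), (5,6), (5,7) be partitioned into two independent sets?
No (odd cycle of length 3: 3 -> 2 -> 6 -> 3)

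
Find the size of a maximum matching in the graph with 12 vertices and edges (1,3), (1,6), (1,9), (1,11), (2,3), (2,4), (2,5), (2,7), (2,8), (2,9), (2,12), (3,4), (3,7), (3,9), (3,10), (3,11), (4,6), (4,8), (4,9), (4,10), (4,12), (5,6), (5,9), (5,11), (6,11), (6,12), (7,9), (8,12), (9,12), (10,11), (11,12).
6 (matching: (1,6), (2,3), (4,10), (5,11), (7,9), (8,12); upper bound floor(n/2) = floor(12/2) = 6)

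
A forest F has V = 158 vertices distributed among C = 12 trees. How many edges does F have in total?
146 (Each of the 12 component trees on V_i vertices has V_i - 1 edges; summing gives V - C = 158 - 12 = 146)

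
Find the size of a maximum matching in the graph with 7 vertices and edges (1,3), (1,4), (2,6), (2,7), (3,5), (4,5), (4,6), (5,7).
3 (matching: (1,3), (4,6), (5,7); upper bound floor(n/2) = floor(7/2) = 3)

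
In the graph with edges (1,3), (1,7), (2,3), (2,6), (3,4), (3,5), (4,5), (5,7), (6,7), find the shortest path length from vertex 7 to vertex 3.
2 (path: 7 -> 1 -> 3, 2 edges)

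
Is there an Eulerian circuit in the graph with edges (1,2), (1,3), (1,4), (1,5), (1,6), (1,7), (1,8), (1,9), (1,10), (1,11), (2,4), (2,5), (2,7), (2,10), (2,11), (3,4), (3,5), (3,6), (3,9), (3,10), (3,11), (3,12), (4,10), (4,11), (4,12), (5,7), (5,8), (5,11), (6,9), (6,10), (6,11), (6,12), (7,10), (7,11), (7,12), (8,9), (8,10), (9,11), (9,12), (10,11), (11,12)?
Yes (the graph is connected and all 12 vertices have even degree)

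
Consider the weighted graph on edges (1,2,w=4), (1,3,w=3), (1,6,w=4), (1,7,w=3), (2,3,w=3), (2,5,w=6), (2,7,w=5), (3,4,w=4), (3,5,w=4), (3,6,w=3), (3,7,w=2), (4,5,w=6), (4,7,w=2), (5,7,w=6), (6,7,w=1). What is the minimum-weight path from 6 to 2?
6 (path: 6 -> 3 -> 2; weights 3 + 3 = 6)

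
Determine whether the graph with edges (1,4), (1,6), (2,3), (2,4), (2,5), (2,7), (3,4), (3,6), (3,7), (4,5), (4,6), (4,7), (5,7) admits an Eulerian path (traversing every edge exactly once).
Yes (the graph is connected and exactly 2 vertices have odd degree: {5, 6}; any Eulerian path must start and end at those)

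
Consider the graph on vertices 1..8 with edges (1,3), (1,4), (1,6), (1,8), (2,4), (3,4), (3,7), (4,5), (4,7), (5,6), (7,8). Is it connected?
Yes (BFS from 1 visits [1, 3, 4, 6, 8, 7, 2, 5] — all 8 vertices reached)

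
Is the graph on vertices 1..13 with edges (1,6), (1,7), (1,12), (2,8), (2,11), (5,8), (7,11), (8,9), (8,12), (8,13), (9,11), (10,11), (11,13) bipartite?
Yes. Partition: {1, 3, 4, 8, 11}, {2, 5, 6, 7, 9, 10, 12, 13}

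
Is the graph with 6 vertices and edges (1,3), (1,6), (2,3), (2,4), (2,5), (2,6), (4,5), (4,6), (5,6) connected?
Yes (BFS from 1 visits [1, 3, 6, 2, 4, 5] — all 6 vertices reached)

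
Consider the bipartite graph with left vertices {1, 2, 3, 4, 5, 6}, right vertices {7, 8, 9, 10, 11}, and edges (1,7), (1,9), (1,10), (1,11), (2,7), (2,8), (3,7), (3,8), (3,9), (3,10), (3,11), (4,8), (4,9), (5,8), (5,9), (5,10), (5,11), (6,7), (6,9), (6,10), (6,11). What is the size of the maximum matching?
5 (matching: (1,11), (2,8), (3,10), (4,9), (6,7); upper bound min(|L|,|R|) = min(6,5) = 5)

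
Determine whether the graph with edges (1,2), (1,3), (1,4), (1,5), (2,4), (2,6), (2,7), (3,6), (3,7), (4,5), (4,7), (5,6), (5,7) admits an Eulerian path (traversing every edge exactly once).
Yes (the graph is connected and exactly 2 vertices have odd degree: {3, 6}; any Eulerian path must start and end at those)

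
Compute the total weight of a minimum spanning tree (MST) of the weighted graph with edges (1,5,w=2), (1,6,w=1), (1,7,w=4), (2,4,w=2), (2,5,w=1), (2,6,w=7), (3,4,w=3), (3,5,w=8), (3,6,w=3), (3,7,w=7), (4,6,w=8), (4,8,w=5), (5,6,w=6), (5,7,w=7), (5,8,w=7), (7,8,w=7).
18 (MST edges: (1,5,w=2), (1,6,w=1), (1,7,w=4), (2,4,w=2), (2,5,w=1), (3,6,w=3), (4,8,w=5); sum of weights 2 + 1 + 4 + 2 + 1 + 3 + 5 = 18)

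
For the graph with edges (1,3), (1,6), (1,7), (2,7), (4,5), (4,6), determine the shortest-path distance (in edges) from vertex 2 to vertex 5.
5 (path: 2 -> 7 -> 1 -> 6 -> 4 -> 5, 5 edges)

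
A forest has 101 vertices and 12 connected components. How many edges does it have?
89 (Each of the 12 component trees on V_i vertices has V_i - 1 edges; summing gives V - C = 101 - 12 = 89)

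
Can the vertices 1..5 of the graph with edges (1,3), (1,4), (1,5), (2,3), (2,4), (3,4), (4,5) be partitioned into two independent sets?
No (odd cycle of length 3: 5 -> 1 -> 4 -> 5)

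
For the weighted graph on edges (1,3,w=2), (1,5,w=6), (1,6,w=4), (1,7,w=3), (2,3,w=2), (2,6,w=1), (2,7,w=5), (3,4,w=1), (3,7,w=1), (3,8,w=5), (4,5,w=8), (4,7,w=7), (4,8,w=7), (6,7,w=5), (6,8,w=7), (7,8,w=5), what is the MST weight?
18 (MST edges: (1,3,w=2), (1,5,w=6), (2,3,w=2), (2,6,w=1), (3,4,w=1), (3,7,w=1), (3,8,w=5); sum of weights 2 + 6 + 2 + 1 + 1 + 1 + 5 = 18)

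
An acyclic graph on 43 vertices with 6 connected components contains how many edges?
37 (Each of the 6 component trees on V_i vertices has V_i - 1 edges; summing gives V - C = 43 - 6 = 37)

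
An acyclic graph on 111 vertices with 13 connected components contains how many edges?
98 (Each of the 13 component trees on V_i vertices has V_i - 1 edges; summing gives V - C = 111 - 13 = 98)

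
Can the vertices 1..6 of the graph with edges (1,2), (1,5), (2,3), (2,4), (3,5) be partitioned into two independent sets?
Yes. Partition: {1, 3, 4, 6}, {2, 5}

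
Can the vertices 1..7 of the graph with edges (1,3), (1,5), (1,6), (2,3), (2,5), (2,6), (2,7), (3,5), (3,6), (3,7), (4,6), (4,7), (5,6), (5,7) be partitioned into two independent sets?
No (odd cycle of length 3: 5 -> 1 -> 3 -> 5)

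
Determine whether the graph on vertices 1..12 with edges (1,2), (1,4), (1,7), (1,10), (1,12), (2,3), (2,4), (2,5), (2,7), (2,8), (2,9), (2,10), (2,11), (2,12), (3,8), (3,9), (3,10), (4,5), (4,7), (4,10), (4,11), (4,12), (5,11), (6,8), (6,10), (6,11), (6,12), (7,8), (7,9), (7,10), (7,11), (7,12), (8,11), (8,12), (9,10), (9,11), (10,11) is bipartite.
No (odd cycle of length 3: 10 -> 1 -> 4 -> 10)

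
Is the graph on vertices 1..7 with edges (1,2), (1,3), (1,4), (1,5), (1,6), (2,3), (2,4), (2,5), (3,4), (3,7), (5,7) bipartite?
No (odd cycle of length 3: 3 -> 1 -> 2 -> 3)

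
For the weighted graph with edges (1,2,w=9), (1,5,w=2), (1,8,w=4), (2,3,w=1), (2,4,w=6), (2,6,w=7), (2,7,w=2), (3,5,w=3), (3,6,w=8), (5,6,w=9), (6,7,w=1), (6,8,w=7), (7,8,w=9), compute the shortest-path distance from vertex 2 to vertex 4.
6 (path: 2 -> 4; weights 6 = 6)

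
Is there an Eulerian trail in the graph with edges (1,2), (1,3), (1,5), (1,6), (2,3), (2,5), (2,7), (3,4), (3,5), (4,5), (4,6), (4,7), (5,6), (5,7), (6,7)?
Yes — and in fact it has an Eulerian circuit (the graph is connected and all 7 vertices have even degree)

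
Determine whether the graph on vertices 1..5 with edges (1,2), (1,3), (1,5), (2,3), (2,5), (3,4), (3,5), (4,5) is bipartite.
No (odd cycle of length 3: 5 -> 1 -> 2 -> 5)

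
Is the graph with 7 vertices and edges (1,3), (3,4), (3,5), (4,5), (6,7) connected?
No, it has 3 components: {1, 3, 4, 5}, {2}, {6, 7}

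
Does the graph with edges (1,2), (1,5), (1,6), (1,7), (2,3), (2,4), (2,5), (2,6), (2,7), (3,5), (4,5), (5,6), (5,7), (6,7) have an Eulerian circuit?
Yes (the graph is connected and all 7 vertices have even degree)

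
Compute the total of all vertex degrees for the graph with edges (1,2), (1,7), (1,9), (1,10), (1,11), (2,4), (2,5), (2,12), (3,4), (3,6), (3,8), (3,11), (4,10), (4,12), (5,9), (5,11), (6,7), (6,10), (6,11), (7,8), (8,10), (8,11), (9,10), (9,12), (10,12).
50 (handshake: sum of degrees = 2|E| = 2 x 25 = 50)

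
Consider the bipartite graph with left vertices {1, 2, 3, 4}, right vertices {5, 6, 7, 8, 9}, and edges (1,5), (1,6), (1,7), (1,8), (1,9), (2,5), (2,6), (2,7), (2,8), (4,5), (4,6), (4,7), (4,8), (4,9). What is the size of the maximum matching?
3 (matching: (1,9), (2,8), (4,7); upper bound min(|L|,|R|) = min(4,5) = 4)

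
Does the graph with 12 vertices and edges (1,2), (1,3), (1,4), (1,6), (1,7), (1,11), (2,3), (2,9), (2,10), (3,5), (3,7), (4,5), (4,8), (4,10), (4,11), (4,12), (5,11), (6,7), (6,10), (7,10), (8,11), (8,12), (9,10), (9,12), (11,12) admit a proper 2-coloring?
No (odd cycle of length 3: 11 -> 1 -> 4 -> 11)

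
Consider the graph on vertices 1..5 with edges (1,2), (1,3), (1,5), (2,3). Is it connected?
No, it has 2 components: {1, 2, 3, 5}, {4}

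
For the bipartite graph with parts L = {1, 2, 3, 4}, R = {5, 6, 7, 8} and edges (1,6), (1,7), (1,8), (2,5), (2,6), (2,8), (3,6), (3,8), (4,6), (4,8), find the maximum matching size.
4 (matching: (1,7), (2,5), (3,6), (4,8); upper bound min(|L|,|R|) = min(4,4) = 4)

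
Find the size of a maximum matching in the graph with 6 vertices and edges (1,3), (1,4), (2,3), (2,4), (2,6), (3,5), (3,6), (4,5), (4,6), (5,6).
3 (matching: (1,4), (2,6), (3,5); upper bound floor(n/2) = floor(6/2) = 3)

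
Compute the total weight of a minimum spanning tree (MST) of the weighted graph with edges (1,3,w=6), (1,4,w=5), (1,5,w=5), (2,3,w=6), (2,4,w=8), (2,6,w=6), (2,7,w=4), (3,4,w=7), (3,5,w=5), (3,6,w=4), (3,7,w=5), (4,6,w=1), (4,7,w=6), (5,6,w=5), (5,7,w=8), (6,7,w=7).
24 (MST edges: (1,4,w=5), (1,5,w=5), (2,7,w=4), (3,6,w=4), (3,7,w=5), (4,6,w=1); sum of weights 5 + 5 + 4 + 4 + 5 + 1 = 24)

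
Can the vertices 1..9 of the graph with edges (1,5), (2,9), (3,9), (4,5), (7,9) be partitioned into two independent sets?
Yes. Partition: {1, 4, 6, 8, 9}, {2, 3, 5, 7}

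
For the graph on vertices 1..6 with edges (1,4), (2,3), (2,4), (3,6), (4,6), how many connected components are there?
2 (components: {1, 2, 3, 4, 6}, {5})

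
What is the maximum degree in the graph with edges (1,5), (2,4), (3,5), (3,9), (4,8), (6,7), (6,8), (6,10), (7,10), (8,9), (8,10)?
4 (attained at vertex 8)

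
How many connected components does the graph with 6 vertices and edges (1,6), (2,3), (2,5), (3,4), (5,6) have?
1 (components: {1, 2, 3, 4, 5, 6})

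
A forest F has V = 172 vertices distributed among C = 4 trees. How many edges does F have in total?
168 (Each of the 4 component trees on V_i vertices has V_i - 1 edges; summing gives V - C = 172 - 4 = 168)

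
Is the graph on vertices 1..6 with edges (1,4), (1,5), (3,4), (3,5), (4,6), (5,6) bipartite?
Yes. Partition: {1, 2, 3, 6}, {4, 5}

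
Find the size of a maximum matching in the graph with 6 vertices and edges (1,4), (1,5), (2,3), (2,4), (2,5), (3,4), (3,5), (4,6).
3 (matching: (1,5), (2,3), (4,6); upper bound floor(n/2) = floor(6/2) = 3)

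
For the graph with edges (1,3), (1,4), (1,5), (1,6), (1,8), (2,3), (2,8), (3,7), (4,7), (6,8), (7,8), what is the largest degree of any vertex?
5 (attained at vertex 1)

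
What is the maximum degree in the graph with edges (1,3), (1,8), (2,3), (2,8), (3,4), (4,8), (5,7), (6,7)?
3 (attained at vertices 3, 8)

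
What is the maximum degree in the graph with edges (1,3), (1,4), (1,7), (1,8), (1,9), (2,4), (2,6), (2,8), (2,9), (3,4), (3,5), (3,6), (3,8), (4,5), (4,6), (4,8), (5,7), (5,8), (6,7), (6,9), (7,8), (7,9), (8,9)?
7 (attained at vertex 8)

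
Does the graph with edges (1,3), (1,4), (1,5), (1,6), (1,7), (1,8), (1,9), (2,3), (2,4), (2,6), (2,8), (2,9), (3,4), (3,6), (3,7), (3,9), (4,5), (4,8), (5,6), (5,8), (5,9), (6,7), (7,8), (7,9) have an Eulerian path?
No (8 vertices have odd degree: {1, 2, 4, 5, 6, 7, 8, 9}; Eulerian path requires 0 or 2)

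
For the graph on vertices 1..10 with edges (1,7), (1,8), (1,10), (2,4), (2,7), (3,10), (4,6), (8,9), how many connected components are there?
2 (components: {1, 2, 3, 4, 6, 7, 8, 9, 10}, {5})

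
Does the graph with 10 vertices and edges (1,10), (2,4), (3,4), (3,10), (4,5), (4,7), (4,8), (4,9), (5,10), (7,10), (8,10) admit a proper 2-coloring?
Yes. Partition: {1, 2, 3, 5, 6, 7, 8, 9}, {4, 10}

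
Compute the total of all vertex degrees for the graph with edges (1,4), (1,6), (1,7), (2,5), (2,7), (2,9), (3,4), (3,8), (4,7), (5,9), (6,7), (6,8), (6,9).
26 (handshake: sum of degrees = 2|E| = 2 x 13 = 26)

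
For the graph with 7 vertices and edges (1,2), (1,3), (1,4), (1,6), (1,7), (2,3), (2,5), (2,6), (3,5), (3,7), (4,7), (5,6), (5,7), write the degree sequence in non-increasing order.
[5, 4, 4, 4, 4, 3, 2] (degrees: deg(1)=5, deg(2)=4, deg(3)=4, deg(4)=2, deg(5)=4, deg(6)=3, deg(7)=4)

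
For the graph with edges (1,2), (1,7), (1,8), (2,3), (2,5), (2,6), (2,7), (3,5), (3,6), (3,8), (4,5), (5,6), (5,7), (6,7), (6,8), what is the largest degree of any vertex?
5 (attained at vertices 2, 5, 6)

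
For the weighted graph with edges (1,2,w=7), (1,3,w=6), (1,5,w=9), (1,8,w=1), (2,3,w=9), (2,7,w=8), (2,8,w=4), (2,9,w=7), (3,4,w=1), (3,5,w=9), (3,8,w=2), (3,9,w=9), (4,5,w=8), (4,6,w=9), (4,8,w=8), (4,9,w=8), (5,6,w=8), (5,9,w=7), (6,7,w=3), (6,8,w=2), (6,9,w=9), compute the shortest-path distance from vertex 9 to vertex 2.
7 (path: 9 -> 2; weights 7 = 7)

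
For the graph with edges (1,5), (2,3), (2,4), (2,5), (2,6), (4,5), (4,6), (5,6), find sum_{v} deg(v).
16 (handshake: sum of degrees = 2|E| = 2 x 8 = 16)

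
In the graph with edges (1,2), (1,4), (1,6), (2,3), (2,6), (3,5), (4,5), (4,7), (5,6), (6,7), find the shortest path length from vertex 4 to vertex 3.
2 (path: 4 -> 5 -> 3, 2 edges)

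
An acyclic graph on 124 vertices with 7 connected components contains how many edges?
117 (Each of the 7 component trees on V_i vertices has V_i - 1 edges; summing gives V - C = 124 - 7 = 117)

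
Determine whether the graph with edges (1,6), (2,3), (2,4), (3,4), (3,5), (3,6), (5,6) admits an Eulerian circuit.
No (2 vertices have odd degree: {1, 6}; Eulerian circuit requires 0)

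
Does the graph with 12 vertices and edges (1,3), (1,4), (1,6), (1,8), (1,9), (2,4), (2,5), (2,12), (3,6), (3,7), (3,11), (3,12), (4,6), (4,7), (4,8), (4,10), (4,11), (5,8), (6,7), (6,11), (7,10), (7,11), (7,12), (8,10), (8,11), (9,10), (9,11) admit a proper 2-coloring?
No (odd cycle of length 3: 8 -> 1 -> 4 -> 8)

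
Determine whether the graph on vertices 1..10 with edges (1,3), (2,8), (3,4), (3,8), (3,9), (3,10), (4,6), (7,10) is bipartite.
Yes. Partition: {1, 4, 5, 8, 9, 10}, {2, 3, 6, 7}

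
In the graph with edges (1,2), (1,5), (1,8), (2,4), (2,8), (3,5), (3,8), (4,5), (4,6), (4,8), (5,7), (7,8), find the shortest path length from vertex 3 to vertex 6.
3 (path: 3 -> 8 -> 4 -> 6, 3 edges)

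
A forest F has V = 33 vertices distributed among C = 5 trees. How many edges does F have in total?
28 (Each of the 5 component trees on V_i vertices has V_i - 1 edges; summing gives V - C = 33 - 5 = 28)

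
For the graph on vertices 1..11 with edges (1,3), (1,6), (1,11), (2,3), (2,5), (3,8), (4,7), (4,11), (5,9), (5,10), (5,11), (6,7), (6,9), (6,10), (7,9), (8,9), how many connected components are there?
1 (components: {1, 2, 3, 4, 5, 6, 7, 8, 9, 10, 11})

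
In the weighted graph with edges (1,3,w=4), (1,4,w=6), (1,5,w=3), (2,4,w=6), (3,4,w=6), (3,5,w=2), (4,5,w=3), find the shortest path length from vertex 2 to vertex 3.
11 (path: 2 -> 4 -> 5 -> 3; weights 6 + 3 + 2 = 11)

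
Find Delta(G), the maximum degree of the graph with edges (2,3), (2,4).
2 (attained at vertex 2)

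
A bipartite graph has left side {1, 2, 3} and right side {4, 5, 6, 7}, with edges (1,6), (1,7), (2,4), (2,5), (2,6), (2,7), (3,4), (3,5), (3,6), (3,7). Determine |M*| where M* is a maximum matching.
3 (matching: (1,7), (2,6), (3,5); upper bound min(|L|,|R|) = min(3,4) = 3)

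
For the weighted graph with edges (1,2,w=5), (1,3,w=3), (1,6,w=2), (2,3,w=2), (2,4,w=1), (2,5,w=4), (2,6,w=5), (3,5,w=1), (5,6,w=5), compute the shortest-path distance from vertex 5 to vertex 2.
3 (path: 5 -> 3 -> 2; weights 1 + 2 = 3)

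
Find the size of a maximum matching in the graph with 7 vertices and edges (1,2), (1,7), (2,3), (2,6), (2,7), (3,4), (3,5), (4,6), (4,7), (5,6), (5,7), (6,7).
3 (matching: (2,7), (3,5), (4,6); upper bound floor(n/2) = floor(7/2) = 3)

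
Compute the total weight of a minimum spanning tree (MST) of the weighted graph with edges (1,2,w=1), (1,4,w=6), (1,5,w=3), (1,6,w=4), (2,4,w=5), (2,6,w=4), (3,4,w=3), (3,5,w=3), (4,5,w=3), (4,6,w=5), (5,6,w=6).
14 (MST edges: (1,2,w=1), (1,5,w=3), (1,6,w=4), (3,4,w=3), (3,5,w=3); sum of weights 1 + 3 + 4 + 3 + 3 = 14)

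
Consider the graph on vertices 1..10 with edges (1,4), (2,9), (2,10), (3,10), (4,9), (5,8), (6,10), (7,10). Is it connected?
No, it has 2 components: {1, 2, 3, 4, 6, 7, 9, 10}, {5, 8}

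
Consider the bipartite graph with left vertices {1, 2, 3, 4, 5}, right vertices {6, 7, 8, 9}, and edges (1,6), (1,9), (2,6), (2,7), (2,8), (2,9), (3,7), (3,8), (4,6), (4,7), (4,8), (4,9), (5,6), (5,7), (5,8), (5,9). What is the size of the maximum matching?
4 (matching: (1,9), (2,8), (3,7), (4,6); upper bound min(|L|,|R|) = min(5,4) = 4)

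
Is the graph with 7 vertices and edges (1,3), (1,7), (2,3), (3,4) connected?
No, it has 3 components: {1, 2, 3, 4, 7}, {5}, {6}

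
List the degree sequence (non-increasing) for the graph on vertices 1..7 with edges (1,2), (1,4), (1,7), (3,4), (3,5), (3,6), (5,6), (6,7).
[3, 3, 3, 2, 2, 2, 1] (degrees: deg(1)=3, deg(2)=1, deg(3)=3, deg(4)=2, deg(5)=2, deg(6)=3, deg(7)=2)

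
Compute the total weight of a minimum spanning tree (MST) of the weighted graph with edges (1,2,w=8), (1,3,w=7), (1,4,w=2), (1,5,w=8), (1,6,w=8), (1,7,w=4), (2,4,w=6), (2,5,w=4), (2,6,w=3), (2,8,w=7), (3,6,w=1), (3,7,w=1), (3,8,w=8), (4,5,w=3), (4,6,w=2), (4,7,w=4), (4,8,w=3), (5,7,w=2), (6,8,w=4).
14 (MST edges: (1,4,w=2), (2,6,w=3), (3,6,w=1), (3,7,w=1), (4,6,w=2), (4,8,w=3), (5,7,w=2); sum of weights 2 + 3 + 1 + 1 + 2 + 3 + 2 = 14)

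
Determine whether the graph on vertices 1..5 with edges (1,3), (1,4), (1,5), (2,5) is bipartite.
Yes. Partition: {1, 2}, {3, 4, 5}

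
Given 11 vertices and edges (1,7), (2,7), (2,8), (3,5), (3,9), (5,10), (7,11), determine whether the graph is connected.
No, it has 4 components: {1, 2, 7, 8, 11}, {3, 5, 9, 10}, {4}, {6}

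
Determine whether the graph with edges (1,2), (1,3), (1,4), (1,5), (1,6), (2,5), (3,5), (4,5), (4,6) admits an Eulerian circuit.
No (2 vertices have odd degree: {1, 4}; Eulerian circuit requires 0)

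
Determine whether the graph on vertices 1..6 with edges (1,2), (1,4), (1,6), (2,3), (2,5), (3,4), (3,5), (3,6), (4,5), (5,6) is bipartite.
No (odd cycle of length 3: 3 -> 6 -> 5 -> 3)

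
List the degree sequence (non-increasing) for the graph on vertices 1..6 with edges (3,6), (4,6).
[2, 1, 1, 0, 0, 0] (degrees: deg(1)=0, deg(2)=0, deg(3)=1, deg(4)=1, deg(5)=0, deg(6)=2)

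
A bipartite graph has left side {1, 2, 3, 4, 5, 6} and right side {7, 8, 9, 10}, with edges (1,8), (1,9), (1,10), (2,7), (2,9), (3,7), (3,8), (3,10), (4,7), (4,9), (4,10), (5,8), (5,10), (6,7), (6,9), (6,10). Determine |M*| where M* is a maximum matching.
4 (matching: (1,10), (2,9), (3,8), (4,7); upper bound min(|L|,|R|) = min(6,4) = 4)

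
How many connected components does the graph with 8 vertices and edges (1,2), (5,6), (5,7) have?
5 (components: {1, 2}, {3}, {4}, {5, 6, 7}, {8})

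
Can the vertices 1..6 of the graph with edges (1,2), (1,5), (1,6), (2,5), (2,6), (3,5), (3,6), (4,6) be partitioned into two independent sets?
No (odd cycle of length 3: 5 -> 1 -> 2 -> 5)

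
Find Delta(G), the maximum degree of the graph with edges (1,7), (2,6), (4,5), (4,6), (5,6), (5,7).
3 (attained at vertices 5, 6)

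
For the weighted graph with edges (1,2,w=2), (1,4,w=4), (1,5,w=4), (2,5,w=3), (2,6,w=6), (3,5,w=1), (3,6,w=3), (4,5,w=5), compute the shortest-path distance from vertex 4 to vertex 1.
4 (path: 4 -> 1; weights 4 = 4)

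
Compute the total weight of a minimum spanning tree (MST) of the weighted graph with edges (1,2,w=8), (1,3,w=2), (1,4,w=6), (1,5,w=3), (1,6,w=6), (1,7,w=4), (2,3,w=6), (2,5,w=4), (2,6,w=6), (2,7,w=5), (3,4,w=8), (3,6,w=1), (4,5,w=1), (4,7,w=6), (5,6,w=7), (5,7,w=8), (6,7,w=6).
15 (MST edges: (1,3,w=2), (1,5,w=3), (1,7,w=4), (2,5,w=4), (3,6,w=1), (4,5,w=1); sum of weights 2 + 3 + 4 + 4 + 1 + 1 = 15)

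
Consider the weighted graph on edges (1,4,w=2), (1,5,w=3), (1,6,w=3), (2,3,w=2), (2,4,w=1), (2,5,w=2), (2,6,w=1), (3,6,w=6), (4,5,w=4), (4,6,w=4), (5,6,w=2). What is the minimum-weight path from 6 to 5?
2 (path: 6 -> 5; weights 2 = 2)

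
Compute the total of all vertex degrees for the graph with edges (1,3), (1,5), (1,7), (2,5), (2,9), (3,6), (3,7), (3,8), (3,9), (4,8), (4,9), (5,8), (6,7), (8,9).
28 (handshake: sum of degrees = 2|E| = 2 x 14 = 28)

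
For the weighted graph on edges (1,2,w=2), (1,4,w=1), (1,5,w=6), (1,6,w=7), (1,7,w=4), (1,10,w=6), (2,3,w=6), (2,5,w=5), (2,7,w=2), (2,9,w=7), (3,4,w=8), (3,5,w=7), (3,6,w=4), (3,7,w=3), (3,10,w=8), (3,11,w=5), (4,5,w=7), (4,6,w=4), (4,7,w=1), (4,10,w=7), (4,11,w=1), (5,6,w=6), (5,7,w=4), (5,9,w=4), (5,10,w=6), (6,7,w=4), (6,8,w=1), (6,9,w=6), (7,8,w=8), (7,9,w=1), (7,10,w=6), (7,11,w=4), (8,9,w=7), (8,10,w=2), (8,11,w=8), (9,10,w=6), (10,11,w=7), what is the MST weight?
20 (MST edges: (1,2,w=2), (1,4,w=1), (3,6,w=4), (3,7,w=3), (4,7,w=1), (4,11,w=1), (5,7,w=4), (6,8,w=1), (7,9,w=1), (8,10,w=2); sum of weights 2 + 1 + 4 + 3 + 1 + 1 + 4 + 1 + 1 + 2 = 20)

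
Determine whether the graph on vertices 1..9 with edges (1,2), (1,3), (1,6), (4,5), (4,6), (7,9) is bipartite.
Yes. Partition: {1, 4, 8, 9}, {2, 3, 5, 6, 7}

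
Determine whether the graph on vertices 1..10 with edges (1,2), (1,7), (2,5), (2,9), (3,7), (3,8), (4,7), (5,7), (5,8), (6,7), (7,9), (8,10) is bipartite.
Yes. Partition: {1, 3, 4, 5, 6, 9, 10}, {2, 7, 8}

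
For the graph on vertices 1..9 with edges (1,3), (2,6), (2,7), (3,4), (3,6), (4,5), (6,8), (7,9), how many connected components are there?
1 (components: {1, 2, 3, 4, 5, 6, 7, 8, 9})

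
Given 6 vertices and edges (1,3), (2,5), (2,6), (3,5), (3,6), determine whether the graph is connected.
No, it has 2 components: {1, 2, 3, 5, 6}, {4}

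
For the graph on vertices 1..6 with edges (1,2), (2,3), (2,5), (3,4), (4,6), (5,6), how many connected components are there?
1 (components: {1, 2, 3, 4, 5, 6})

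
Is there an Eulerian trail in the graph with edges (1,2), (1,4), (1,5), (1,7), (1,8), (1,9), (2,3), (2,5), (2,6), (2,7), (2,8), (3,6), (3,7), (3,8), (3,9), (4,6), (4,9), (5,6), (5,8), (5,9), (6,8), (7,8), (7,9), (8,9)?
No (6 vertices have odd degree: {3, 4, 5, 6, 7, 8}; Eulerian path requires 0 or 2)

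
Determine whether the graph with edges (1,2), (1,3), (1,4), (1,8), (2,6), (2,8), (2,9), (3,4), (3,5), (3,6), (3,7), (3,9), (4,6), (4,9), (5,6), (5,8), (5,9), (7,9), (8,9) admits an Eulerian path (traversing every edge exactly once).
Yes — and in fact it has an Eulerian circuit (the graph is connected and all 9 vertices have even degree)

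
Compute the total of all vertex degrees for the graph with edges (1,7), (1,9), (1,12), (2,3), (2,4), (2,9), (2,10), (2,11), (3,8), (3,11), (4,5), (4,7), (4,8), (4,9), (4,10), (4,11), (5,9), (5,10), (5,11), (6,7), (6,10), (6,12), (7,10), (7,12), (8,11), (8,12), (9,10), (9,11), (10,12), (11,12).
60 (handshake: sum of degrees = 2|E| = 2 x 30 = 60)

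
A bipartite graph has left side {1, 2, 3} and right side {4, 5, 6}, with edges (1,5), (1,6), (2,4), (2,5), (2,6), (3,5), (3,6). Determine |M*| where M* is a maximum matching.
3 (matching: (1,6), (2,4), (3,5); upper bound min(|L|,|R|) = min(3,3) = 3)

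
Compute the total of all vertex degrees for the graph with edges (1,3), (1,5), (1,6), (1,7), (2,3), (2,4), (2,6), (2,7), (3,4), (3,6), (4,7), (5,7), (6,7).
26 (handshake: sum of degrees = 2|E| = 2 x 13 = 26)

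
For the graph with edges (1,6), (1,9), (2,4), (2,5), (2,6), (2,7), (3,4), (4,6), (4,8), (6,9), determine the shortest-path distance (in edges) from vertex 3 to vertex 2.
2 (path: 3 -> 4 -> 2, 2 edges)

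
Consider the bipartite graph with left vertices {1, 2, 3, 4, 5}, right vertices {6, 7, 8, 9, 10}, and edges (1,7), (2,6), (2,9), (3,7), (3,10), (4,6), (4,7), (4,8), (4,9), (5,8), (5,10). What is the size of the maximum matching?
5 (matching: (1,7), (2,9), (3,10), (4,6), (5,8); upper bound min(|L|,|R|) = min(5,5) = 5)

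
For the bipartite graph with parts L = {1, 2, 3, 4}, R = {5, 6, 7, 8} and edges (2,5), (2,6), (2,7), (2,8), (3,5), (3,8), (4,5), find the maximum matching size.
3 (matching: (2,7), (3,8), (4,5); upper bound min(|L|,|R|) = min(4,4) = 4)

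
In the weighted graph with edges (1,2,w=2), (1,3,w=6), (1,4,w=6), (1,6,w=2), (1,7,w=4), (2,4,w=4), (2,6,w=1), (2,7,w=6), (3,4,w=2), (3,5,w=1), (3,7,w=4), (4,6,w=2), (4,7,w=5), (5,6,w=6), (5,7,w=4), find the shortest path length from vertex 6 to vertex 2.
1 (path: 6 -> 2; weights 1 = 1)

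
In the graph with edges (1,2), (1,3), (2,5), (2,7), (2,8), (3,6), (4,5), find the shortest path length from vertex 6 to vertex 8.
4 (path: 6 -> 3 -> 1 -> 2 -> 8, 4 edges)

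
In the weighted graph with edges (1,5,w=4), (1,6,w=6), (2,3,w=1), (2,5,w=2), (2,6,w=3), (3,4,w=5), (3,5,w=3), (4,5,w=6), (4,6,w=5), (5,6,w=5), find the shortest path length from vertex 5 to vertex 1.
4 (path: 5 -> 1; weights 4 = 4)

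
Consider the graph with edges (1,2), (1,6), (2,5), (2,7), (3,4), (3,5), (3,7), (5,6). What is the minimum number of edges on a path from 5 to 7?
2 (path: 5 -> 3 -> 7, 2 edges)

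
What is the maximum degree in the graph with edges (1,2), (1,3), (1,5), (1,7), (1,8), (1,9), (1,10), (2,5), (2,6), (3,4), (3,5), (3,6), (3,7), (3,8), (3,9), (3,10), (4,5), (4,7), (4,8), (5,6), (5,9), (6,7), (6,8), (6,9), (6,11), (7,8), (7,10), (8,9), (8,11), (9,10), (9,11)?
8 (attained at vertex 3)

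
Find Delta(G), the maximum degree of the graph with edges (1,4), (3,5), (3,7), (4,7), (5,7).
3 (attained at vertex 7)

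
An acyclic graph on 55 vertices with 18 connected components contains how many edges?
37 (Each of the 18 component trees on V_i vertices has V_i - 1 edges; summing gives V - C = 55 - 18 = 37)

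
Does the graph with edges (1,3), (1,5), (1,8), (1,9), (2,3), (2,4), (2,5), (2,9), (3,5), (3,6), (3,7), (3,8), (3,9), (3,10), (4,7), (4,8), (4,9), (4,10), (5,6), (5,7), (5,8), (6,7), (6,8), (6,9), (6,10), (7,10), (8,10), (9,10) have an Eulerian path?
Yes (the graph is connected and exactly 2 vertices have odd degree: {4, 7}; any Eulerian path must start and end at those)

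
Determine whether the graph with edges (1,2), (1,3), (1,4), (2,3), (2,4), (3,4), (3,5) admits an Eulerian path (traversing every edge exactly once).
No (4 vertices have odd degree: {1, 2, 4, 5}; Eulerian path requires 0 or 2)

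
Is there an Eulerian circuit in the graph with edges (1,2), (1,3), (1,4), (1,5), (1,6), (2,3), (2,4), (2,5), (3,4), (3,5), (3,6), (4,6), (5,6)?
No (2 vertices have odd degree: {1, 3}; Eulerian circuit requires 0)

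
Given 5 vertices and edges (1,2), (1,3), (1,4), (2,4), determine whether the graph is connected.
No, it has 2 components: {1, 2, 3, 4}, {5}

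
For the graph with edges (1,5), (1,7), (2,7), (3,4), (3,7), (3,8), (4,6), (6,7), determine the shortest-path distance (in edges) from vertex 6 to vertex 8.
3 (path: 6 -> 7 -> 3 -> 8, 3 edges)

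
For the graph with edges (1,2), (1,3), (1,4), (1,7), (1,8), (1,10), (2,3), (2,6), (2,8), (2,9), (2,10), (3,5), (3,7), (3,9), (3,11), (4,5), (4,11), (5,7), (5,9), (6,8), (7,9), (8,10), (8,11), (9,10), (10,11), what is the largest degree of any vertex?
6 (attained at vertices 1, 2, 3)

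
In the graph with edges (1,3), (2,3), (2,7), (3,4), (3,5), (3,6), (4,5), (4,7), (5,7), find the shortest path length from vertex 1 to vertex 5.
2 (path: 1 -> 3 -> 5, 2 edges)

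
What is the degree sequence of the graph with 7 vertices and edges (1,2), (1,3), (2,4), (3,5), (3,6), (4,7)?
[3, 2, 2, 2, 1, 1, 1] (degrees: deg(1)=2, deg(2)=2, deg(3)=3, deg(4)=2, deg(5)=1, deg(6)=1, deg(7)=1)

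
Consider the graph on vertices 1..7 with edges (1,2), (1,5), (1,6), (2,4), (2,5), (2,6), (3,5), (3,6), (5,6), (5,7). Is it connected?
Yes (BFS from 1 visits [1, 2, 5, 6, 4, 3, 7] — all 7 vertices reached)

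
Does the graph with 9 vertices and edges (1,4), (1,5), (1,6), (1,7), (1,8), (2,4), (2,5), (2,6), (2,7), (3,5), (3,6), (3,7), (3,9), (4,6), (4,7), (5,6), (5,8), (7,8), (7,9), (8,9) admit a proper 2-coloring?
No (odd cycle of length 3: 5 -> 1 -> 6 -> 5)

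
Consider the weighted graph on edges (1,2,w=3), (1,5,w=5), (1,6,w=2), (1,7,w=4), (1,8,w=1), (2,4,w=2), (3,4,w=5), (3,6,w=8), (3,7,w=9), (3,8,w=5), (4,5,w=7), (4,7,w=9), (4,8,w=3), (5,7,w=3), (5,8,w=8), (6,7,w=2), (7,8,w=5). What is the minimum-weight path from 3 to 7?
9 (path: 3 -> 7; weights 9 = 9)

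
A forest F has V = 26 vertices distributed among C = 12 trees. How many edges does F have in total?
14 (Each of the 12 component trees on V_i vertices has V_i - 1 edges; summing gives V - C = 26 - 12 = 14)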